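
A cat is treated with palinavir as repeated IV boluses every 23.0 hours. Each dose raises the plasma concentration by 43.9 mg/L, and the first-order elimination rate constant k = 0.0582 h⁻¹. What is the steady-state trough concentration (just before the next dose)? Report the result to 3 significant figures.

15.6 mg/L

Fraction remaining after one interval: e^(−kτ) = e^(−0.05820 × 23.0) = 0.2622
R = 1 / (1 − 0.2622) = 1.355
Css,max = 43.9 × 1.355 = 59.50 mg/L
Css,min = Css,max × e^(−kτ) = 59.50 × 0.2622 ≈ 15.6 mg/L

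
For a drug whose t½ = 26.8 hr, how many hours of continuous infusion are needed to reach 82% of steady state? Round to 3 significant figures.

k = ln 2 / 26.8 = 0.02586 hr⁻¹
f = 1 − e^(−kt)  ⇒  t = −ln(1 − f) / k
t = −ln(1 − 0.82) / 0.02586 = 1.715 / 0.02586 ≈ 66.3 hours

66.3 hours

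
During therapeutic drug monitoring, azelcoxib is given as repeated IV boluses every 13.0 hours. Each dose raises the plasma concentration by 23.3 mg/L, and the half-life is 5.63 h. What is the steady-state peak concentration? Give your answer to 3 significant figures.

29.2 mg/L

k = ln 2 / 5.63 = 0.1231 h⁻¹
Fraction remaining after one interval: e^(−kτ) = e^(−0.1231 × 13.0) = 0.2018
R = 1 / (1 − 0.2018) = 1.253
Css,max = 23.3 × 1.253 ≈ 29.2 mg/L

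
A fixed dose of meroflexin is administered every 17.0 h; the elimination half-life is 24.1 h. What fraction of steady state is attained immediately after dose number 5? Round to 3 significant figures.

k = ln 2 / 24.1 = 0.02876 h⁻¹
f_n = 1 − e^(−nkτ) = 1 − e^(−5 × 0.02876 × 17.0) = 1 − e^(−2.445) = 1 − 0.08675 ≈ 0.913

0.913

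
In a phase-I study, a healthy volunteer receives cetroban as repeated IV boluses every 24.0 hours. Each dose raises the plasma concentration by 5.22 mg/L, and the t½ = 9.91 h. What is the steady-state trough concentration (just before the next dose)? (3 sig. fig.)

1.20 mg/L

k = ln 2 / 9.91 = 0.06994 h⁻¹
Fraction remaining after one interval: e^(−kτ) = e^(−0.06994 × 24.0) = 0.1866
R = 1 / (1 − 0.1866) = 1.229
Css,max = 5.22 × 1.229 = 6.418 mg/L
Css,min = Css,max × e^(−kτ) = 6.418 × 0.1866 ≈ 1.20 mg/L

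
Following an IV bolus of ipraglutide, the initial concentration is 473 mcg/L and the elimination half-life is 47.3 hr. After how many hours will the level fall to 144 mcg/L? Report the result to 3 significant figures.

k = ln 2 / 47.3 = 0.01465 hr⁻¹
C(t) = C₀ e^(−kt)  ⇒  t = ln(C₀/C) / k
t = ln(473/144) / 0.01465 = 1.189 / 0.01465 ≈ 81.2 hours

81.2 hours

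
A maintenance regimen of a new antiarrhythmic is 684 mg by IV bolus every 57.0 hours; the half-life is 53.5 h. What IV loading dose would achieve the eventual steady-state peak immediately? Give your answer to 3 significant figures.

k = ln 2 / 53.5 = 0.01296 h⁻¹
Accumulation ratio R = 1 / (1 − e^(−kτ)) = 1 / (1 − e^(−0.01296×57.0)) = 1 / (1 − 0.4778) = 1.915
Loading dose = maintenance dose × R = 684 × 1.915 ≈ 1310 mg

1310 mg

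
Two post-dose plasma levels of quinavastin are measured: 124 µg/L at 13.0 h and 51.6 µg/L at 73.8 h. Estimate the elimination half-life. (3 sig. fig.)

k = ln(C₁/C₂) / (t₂ − t₁) = ln(124/51.6) / (73.8 − 13.0)
  = 0.8768 / 60.80 = 0.01442 h⁻¹
t½ = ln 2 / k = ln 2 / 0.01442 ≈ 48.1 hours

48.1 hours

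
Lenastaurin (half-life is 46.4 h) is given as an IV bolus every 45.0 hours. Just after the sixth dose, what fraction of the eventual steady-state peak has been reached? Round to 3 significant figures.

0.982

k = ln 2 / 46.4 = 0.01494 h⁻¹
f_n = 1 − e^(−nkτ) = 1 − e^(−6 × 0.01494 × 45.0) = 1 − e^(−4.033) = 1 − 0.01771 ≈ 0.982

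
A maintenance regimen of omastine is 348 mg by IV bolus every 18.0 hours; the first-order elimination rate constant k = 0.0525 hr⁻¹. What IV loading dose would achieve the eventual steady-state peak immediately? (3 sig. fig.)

569 mg

Accumulation ratio R = 1 / (1 − e^(−kτ)) = 1 / (1 − e^(−0.05250×18.0)) = 1 / (1 − 0.3887) = 1.636
Loading dose = maintenance dose × R = 348 × 1.636 ≈ 569 mg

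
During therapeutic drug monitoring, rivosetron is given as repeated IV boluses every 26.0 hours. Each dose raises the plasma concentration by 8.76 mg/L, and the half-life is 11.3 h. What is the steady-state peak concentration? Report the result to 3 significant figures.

11.0 mg/L

k = ln 2 / 11.3 = 0.06134 h⁻¹
Fraction remaining after one interval: e^(−kτ) = e^(−0.06134 × 26.0) = 0.2029
R = 1 / (1 − 0.2029) = 1.255
Css,max = 8.76 × 1.255 ≈ 11.0 mg/L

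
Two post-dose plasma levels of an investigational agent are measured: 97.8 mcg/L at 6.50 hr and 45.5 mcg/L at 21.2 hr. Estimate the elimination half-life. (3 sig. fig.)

k = ln(C₁/C₂) / (t₂ − t₁) = ln(97.8/45.5) / (21.2 − 6.50)
  = 0.7652 / 14.70 = 0.05206 hr⁻¹
t½ = ln 2 / k = ln 2 / 0.05206 ≈ 13.3 hours

13.3 hours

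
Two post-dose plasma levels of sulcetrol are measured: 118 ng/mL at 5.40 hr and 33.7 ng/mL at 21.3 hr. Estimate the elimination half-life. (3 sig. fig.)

k = ln(C₁/C₂) / (t₂ − t₁) = ln(118/33.7) / (21.3 − 5.40)
  = 1.253 / 15.90 = 0.07882 hr⁻¹
t½ = ln 2 / k = ln 2 / 0.07882 ≈ 8.79 hours

8.79 hours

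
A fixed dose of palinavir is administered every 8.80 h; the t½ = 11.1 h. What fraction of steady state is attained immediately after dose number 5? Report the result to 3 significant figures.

0.936

k = ln 2 / 11.1 = 0.06245 h⁻¹
f_n = 1 − e^(−nkτ) = 1 − e^(−5 × 0.06245 × 8.80) = 1 − e^(−2.748) = 1 − 0.06408 ≈ 0.936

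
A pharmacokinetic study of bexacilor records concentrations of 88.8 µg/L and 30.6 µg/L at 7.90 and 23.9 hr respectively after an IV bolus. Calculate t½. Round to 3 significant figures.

k = ln(C₁/C₂) / (t₂ − t₁) = ln(88.8/30.6) / (23.9 − 7.90)
  = 1.065 / 16.00 = 0.06659 hr⁻¹
t½ = ln 2 / k = ln 2 / 0.06659 ≈ 10.4 hours

10.4 hours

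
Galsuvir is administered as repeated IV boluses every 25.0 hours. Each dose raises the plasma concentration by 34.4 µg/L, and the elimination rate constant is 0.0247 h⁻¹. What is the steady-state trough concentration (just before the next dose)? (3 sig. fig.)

40.3 µg/L

Fraction remaining after one interval: e^(−kτ) = e^(−0.02470 × 25.0) = 0.5393
R = 1 / (1 − 0.5393) = 2.171
Css,max = 34.4 × 2.171 = 74.67 µg/L
Css,min = Css,max × e^(−kτ) = 74.67 × 0.5393 ≈ 40.3 µg/L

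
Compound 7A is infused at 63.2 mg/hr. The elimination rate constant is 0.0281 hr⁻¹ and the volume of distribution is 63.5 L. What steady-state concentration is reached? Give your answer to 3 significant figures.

CL = k · V = 0.0281 × 63.5 = 1.784 L/hr
Css = rate / CL = 63.2 / 1.784 ≈ 35.4 µg/mL

35.4 µg/mL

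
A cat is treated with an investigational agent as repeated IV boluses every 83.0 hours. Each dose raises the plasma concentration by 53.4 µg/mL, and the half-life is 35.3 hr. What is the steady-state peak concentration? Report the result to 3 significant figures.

66.4 µg/mL

k = ln 2 / 35.3 = 0.01964 hr⁻¹
Fraction remaining after one interval: e^(−kτ) = e^(−0.01964 × 83.0) = 0.1960
R = 1 / (1 − 0.1960) = 1.244
Css,max = 53.4 × 1.244 ≈ 66.4 µg/mL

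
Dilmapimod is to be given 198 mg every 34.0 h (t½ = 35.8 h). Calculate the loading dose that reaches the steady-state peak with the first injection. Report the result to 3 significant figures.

411 mg

k = ln 2 / 35.8 = 0.01936 h⁻¹
Accumulation ratio R = 1 / (1 − e^(−kτ)) = 1 / (1 − e^(−0.01936×34.0)) = 1 / (1 − 0.5177) = 2.074
Loading dose = maintenance dose × R = 198 × 2.074 ≈ 411 mg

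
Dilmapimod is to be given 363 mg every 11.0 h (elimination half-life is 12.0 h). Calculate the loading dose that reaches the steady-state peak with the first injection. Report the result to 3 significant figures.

772 mg

k = ln 2 / 12.0 = 0.05776 h⁻¹
Accumulation ratio R = 1 / (1 − e^(−kτ)) = 1 / (1 − e^(−0.05776×11.0)) = 1 / (1 − 0.5297) = 2.126
Loading dose = maintenance dose × R = 363 × 2.126 ≈ 772 mg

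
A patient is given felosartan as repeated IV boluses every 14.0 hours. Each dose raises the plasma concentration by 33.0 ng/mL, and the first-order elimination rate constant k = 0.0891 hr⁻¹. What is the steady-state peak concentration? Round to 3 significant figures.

46.3 ng/mL

Fraction remaining after one interval: e^(−kτ) = e^(−0.08910 × 14.0) = 0.2873
R = 1 / (1 − 0.2873) = 1.403
Css,max = 33.0 × 1.403 ≈ 46.3 ng/mL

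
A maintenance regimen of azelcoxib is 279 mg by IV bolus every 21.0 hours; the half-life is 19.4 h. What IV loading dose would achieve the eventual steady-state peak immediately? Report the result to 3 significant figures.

k = ln 2 / 19.4 = 0.03573 h⁻¹
Accumulation ratio R = 1 / (1 − e^(−kτ)) = 1 / (1 − e^(−0.03573×21.0)) = 1 / (1 − 0.4722) = 1.895
Loading dose = maintenance dose × R = 279 × 1.895 ≈ 529 mg

529 mg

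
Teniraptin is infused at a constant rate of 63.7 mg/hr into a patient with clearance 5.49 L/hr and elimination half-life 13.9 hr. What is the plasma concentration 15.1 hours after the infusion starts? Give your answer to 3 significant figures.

Css = rate / CL = 63.7 / 5.49 = 11.60 mg/L
k = ln 2 / 13.9 = 0.04987 hr⁻¹
C(t) = Css (1 − e^(−kt)) = 11.60 × (1 − e^(−0.7530)) = 11.60 × 0.5290 ≈ 6.14 mg/L

6.14 mg/L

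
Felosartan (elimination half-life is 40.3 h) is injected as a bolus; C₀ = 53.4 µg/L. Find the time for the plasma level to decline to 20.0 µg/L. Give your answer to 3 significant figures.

k = ln 2 / 40.3 = 0.01720 h⁻¹
C(t) = C₀ e^(−kt)  ⇒  t = ln(C₀/C) / k
t = ln(53.4/20.0) / 0.01720 = 0.9821 / 0.01720 ≈ 57.1 hours

57.1 hours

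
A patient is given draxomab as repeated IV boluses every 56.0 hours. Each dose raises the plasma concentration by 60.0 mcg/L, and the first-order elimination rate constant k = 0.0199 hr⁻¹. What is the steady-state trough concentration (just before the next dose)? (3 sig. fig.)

29.3 mcg/L

Fraction remaining after one interval: e^(−kτ) = e^(−0.01990 × 56.0) = 0.3281
R = 1 / (1 − 0.3281) = 1.488
Css,max = 60.0 × 1.488 = 89.30 mcg/L
Css,min = Css,max × e^(−kτ) = 89.30 × 0.3281 ≈ 29.3 mcg/L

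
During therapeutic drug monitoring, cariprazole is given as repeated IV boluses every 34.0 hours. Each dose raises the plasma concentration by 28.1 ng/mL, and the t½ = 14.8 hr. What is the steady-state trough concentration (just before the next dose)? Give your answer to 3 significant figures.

k = ln 2 / 14.8 = 0.04683 hr⁻¹
Fraction remaining after one interval: e^(−kτ) = e^(−0.04683 × 34.0) = 0.2034
R = 1 / (1 − 0.2034) = 1.255
Css,max = 28.1 × 1.255 = 35.28 ng/mL
Css,min = Css,max × e^(−kτ) = 35.28 × 0.2034 ≈ 7.18 ng/mL

7.18 ng/mL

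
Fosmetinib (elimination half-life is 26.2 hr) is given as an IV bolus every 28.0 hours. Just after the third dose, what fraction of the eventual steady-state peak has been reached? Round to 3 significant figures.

k = ln 2 / 26.2 = 0.02646 hr⁻¹
f_n = 1 − e^(−nkτ) = 1 − e^(−3 × 0.02646 × 28.0) = 1 − e^(−2.222) = 1 − 0.1084 ≈ 0.892

0.892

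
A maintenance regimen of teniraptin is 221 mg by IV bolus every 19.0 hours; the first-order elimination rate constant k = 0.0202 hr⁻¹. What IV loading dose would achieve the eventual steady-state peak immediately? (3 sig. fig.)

Accumulation ratio R = 1 / (1 − e^(−kτ)) = 1 / (1 − e^(−0.02020×19.0)) = 1 / (1 − 0.6813) = 3.137
Loading dose = maintenance dose × R = 221 × 3.137 ≈ 693 mg

693 mg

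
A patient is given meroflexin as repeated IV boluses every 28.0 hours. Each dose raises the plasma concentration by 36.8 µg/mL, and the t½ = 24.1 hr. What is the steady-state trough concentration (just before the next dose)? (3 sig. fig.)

k = ln 2 / 24.1 = 0.02876 hr⁻¹
Fraction remaining after one interval: e^(−kτ) = e^(−0.02876 × 28.0) = 0.4469
R = 1 / (1 − 0.4469) = 1.808
Css,max = 36.8 × 1.808 = 66.54 µg/mL
Css,min = Css,max × e^(−kτ) = 66.54 × 0.4469 ≈ 29.7 µg/mL

29.7 µg/mL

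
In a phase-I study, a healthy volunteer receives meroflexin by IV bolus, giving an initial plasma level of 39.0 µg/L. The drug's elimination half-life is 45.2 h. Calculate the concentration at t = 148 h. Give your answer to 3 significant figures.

k = ln 2 / 45.2 = 0.01534 h⁻¹
148 h is 3.274 half-lives, so C = 39.0 × (1/2)^3.274 = 39.0 × 0.1034 ≈ 4.03 µg/L

4.03 µg/L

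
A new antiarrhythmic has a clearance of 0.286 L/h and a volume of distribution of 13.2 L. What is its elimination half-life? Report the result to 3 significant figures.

32.0 hours

k = CL / V = 0.286 / 13.2 = 0.02167 h⁻¹
t½ = ln 2 / k = ln 2 / 0.02167 ≈ 32.0 hours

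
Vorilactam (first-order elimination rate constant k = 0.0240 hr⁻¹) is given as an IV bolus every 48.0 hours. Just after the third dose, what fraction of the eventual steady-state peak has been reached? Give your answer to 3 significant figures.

f_n = 1 − e^(−nkτ) = 1 − e^(−3 × 0.02400 × 48.0) = 1 − e^(−3.456) = 1 − 0.03156 ≈ 0.968

0.968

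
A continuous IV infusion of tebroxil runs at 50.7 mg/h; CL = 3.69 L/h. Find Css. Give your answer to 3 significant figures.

Css = infusion rate / CL = 50.7 / 3.69 ≈ 13.7 mg/L

13.7 mg/L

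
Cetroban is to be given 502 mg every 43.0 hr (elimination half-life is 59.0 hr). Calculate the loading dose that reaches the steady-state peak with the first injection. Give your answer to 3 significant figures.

k = ln 2 / 59.0 = 0.01175 hr⁻¹
Accumulation ratio R = 1 / (1 − e^(−kτ)) = 1 / (1 − e^(−0.01175×43.0)) = 1 / (1 − 0.6034) = 2.521
Loading dose = maintenance dose × R = 502 × 2.521 ≈ 1270 mg

1270 mg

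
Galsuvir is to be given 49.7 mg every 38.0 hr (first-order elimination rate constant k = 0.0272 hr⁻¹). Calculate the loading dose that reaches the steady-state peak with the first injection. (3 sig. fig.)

77.1 mg

Accumulation ratio R = 1 / (1 − e^(−kτ)) = 1 / (1 − e^(−0.02720×38.0)) = 1 / (1 − 0.3557) = 1.552
Loading dose = maintenance dose × R = 49.7 × 1.552 ≈ 77.1 mg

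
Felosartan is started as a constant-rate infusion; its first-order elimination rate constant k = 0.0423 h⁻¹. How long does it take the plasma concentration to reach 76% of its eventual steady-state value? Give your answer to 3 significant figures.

33.7 hours

f = 1 − e^(−kt)  ⇒  t = −ln(1 − f) / k
t = −ln(1 − 0.76) / 0.04230 = 1.427 / 0.04230 ≈ 33.7 hours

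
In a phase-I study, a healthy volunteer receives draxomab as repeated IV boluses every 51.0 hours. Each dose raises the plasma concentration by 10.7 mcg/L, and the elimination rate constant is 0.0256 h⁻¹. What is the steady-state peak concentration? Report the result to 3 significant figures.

Fraction remaining after one interval: e^(−kτ) = e^(−0.02560 × 51.0) = 0.2710
R = 1 / (1 − 0.2710) = 1.372
Css,max = 10.7 × 1.372 ≈ 14.7 mcg/L

14.7 mcg/L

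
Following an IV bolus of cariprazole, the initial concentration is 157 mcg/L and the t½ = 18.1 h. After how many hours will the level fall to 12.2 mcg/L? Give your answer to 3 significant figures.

k = ln 2 / 18.1 = 0.03830 h⁻¹
C(t) = C₀ e^(−kt)  ⇒  t = ln(C₀/C) / k
t = ln(157/12.2) / 0.03830 = 2.555 / 0.03830 ≈ 66.7 hours

66.7 hours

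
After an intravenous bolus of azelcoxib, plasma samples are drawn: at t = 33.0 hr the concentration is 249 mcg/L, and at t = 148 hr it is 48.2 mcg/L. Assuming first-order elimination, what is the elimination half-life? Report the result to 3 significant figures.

48.5 hours

k = ln(C₁/C₂) / (t₂ − t₁) = ln(249/48.2) / (148 − 33.0)
  = 1.642 / 115.0 = 0.01428 hr⁻¹
t½ = ln 2 / k = ln 2 / 0.01428 ≈ 48.5 hours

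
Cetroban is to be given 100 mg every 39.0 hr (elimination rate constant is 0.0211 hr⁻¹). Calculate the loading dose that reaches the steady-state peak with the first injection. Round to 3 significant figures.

Accumulation ratio R = 1 / (1 − e^(−kτ)) = 1 / (1 − e^(−0.02110×39.0)) = 1 / (1 − 0.4392) = 1.783
Loading dose = maintenance dose × R = 100 × 1.783 ≈ 178 mg

178 mg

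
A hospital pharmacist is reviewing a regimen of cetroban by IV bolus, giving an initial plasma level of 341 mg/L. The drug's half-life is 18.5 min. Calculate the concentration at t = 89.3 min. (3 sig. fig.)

12.0 mg/L

k = ln 2 / 18.5 = 0.03747 min⁻¹
C(t) = C₀ e^(−kt) = 341 × e^(−0.03747 × 89.3) = 341 × e^(−3.346) = 341 × 0.03523 ≈ 12.0 mg/L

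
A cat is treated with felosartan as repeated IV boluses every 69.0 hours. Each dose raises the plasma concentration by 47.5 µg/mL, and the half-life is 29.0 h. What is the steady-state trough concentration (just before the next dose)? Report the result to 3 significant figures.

11.3 µg/mL

k = ln 2 / 29.0 = 0.02390 h⁻¹
Fraction remaining after one interval: e^(−kτ) = e^(−0.02390 × 69.0) = 0.1922
R = 1 / (1 − 0.1922) = 1.238
Css,max = 47.5 × 1.238 = 58.80 µg/mL
Css,min = Css,max × e^(−kτ) = 58.80 × 0.1922 ≈ 11.3 µg/mL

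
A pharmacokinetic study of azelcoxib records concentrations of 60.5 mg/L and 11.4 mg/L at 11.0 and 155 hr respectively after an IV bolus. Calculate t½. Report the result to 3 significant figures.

59.8 hours

k = ln(C₁/C₂) / (t₂ − t₁) = ln(60.5/11.4) / (155 − 11.0)
  = 1.669 / 144.0 = 0.01159 hr⁻¹
t½ = ln 2 / k = ln 2 / 0.01159 ≈ 59.8 hours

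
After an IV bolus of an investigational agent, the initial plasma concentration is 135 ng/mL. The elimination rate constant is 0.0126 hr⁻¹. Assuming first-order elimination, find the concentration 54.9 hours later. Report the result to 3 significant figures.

C(t) = C₀ e^(−kt) = 135 × e^(−0.01260 × 54.9) = 135 × e^(−0.6917) = 135 × 0.5007 ≈ 67.6 ng/mL

67.6 ng/mL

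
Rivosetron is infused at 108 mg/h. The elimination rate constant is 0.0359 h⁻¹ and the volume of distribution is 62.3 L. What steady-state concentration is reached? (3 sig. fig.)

CL = k · V = 0.0359 × 62.3 = 2.237 L/h
Css = rate / CL = 108 / 2.237 ≈ 48.3 µg/mL

48.3 µg/mL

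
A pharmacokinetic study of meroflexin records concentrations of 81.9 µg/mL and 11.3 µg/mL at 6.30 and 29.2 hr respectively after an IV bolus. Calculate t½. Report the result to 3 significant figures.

k = ln(C₁/C₂) / (t₂ − t₁) = ln(81.9/11.3) / (29.2 − 6.30)
  = 1.981 / 22.90 = 0.08649 hr⁻¹
t½ = ln 2 / k = ln 2 / 0.08649 ≈ 8.01 hours

8.01 hours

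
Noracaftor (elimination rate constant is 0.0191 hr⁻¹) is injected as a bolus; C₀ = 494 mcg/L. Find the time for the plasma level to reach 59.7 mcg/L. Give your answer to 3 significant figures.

C(t) = C₀ e^(−kt)  ⇒  t = ln(C₀/C) / k
t = ln(494/59.7) / 0.01910 = 2.113 / 0.01910 ≈ 111 hours

111 hours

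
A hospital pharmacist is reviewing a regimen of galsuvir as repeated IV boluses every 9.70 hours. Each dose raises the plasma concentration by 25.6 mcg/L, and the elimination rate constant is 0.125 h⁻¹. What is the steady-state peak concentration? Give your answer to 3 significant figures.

Fraction remaining after one interval: e^(−kτ) = e^(−0.1250 × 9.70) = 0.2975
R = 1 / (1 − 0.2975) = 1.423
Css,max = 25.6 × 1.423 ≈ 36.4 mcg/L

36.4 mcg/L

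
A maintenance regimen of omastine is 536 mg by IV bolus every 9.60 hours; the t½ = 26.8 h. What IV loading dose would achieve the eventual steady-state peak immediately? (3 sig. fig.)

2440 mg

k = ln 2 / 26.8 = 0.02586 h⁻¹
Accumulation ratio R = 1 / (1 − e^(−kτ)) = 1 / (1 − e^(−0.02586×9.60)) = 1 / (1 − 0.7801) = 4.548
Loading dose = maintenance dose × R = 536 × 4.548 ≈ 2440 mg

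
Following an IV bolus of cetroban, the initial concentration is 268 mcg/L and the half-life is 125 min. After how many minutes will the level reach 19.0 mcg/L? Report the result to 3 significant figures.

k = ln 2 / 125 = 0.005545 min⁻¹
C(t) = C₀ e^(−kt)  ⇒  t = ln(C₀/C) / k
t = ln(268/19.0) / 0.005545 = 2.647 / 0.005545 ≈ 477 minutes

477 minutes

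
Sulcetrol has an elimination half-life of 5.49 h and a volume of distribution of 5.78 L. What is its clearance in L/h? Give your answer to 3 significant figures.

k = ln 2 / t½ = ln 2 / 5.49 = 0.1263 h⁻¹
CL = k · V = 0.1263 × 5.78 ≈ 0.730 L/h

0.730 L/h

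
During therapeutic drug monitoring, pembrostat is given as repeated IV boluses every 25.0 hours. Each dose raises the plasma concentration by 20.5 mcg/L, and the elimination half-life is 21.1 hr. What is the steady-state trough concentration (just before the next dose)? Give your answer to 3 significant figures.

k = ln 2 / 21.1 = 0.03285 hr⁻¹
Fraction remaining after one interval: e^(−kτ) = e^(−0.03285 × 25.0) = 0.4399
R = 1 / (1 − 0.4399) = 1.785
Css,max = 20.5 × 1.785 = 36.60 mcg/L
Css,min = Css,max × e^(−kτ) = 36.60 × 0.4399 ≈ 16.1 mcg/L

16.1 mcg/L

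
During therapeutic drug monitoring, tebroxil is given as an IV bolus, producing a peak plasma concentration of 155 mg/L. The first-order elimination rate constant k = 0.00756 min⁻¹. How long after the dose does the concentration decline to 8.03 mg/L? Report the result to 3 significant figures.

C(t) = C₀ e^(−kt)  ⇒  t = ln(C₀/C) / k
t = ln(155/8.03) / 0.007560 = 2.960 / 0.007560 ≈ 392 minutes

392 minutes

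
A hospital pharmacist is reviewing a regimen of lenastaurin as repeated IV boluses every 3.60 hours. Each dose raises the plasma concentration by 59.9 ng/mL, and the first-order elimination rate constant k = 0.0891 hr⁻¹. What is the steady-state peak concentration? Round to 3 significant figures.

218 ng/mL

Fraction remaining after one interval: e^(−kτ) = e^(−0.08910 × 3.60) = 0.7256
R = 1 / (1 − 0.7256) = 3.644
Css,max = 59.9 × 3.644 ≈ 218 ng/mL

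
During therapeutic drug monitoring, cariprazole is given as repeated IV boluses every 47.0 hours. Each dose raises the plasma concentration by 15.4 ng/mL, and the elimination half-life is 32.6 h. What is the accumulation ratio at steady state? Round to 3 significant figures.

1.58

k = ln 2 / 32.6 = 0.02126 h⁻¹
Fraction remaining after one interval: e^(−kτ) = e^(−0.02126 × 47.0) = 0.3681
R = 1 / (1 − 0.3681) = 1 / 0.6319 ≈ 1.58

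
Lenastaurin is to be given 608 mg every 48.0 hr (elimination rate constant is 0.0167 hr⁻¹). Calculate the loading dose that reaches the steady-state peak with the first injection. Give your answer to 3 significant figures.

1100 mg

Accumulation ratio R = 1 / (1 − e^(−kτ)) = 1 / (1 − e^(−0.01670×48.0)) = 1 / (1 − 0.4486) = 1.814
Loading dose = maintenance dose × R = 608 × 1.814 ≈ 1100 mg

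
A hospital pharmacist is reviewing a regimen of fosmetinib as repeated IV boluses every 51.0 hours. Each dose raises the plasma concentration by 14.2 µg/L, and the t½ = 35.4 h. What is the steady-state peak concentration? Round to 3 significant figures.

k = ln 2 / 35.4 = 0.01958 h⁻¹
Fraction remaining after one interval: e^(−kτ) = e^(−0.01958 × 51.0) = 0.3684
R = 1 / (1 − 0.3684) = 1.583
Css,max = 14.2 × 1.583 ≈ 22.5 µg/L

22.5 µg/L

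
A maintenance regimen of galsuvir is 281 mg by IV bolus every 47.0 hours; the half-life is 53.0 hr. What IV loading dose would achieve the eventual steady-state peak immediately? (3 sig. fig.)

k = ln 2 / 53.0 = 0.01308 hr⁻¹
Accumulation ratio R = 1 / (1 − e^(−kτ)) = 1 / (1 − e^(−0.01308×47.0)) = 1 / (1 − 0.5408) = 2.178
Loading dose = maintenance dose × R = 281 × 2.178 ≈ 612 mg

612 mg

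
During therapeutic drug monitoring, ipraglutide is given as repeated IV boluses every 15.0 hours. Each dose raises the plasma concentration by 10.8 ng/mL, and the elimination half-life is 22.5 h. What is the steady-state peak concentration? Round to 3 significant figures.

29.2 ng/mL

k = ln 2 / 22.5 = 0.03081 h⁻¹
Fraction remaining after one interval: e^(−kτ) = e^(−0.03081 × 15.0) = 0.6300
R = 1 / (1 − 0.6300) = 2.702
Css,max = 10.8 × 2.702 ≈ 29.2 ng/mL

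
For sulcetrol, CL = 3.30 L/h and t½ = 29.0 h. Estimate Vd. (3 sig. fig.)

138 L

k = ln 2 / t½ = ln 2 / 29.0 = 0.02390 h⁻¹
V = CL / k = 3.30 / 0.02390 ≈ 138 L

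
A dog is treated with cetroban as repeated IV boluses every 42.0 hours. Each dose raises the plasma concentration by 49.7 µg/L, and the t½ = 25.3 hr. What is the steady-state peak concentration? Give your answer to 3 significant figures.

72.7 µg/L

k = ln 2 / 25.3 = 0.02740 hr⁻¹
Fraction remaining after one interval: e^(−kτ) = e^(−0.02740 × 42.0) = 0.3164
R = 1 / (1 − 0.3164) = 1.463
Css,max = 49.7 × 1.463 ≈ 72.7 µg/L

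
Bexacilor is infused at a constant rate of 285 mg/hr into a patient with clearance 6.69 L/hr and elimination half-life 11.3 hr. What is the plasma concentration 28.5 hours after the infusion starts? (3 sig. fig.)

35.2 µg/mL

Css = rate / CL = 285 / 6.69 = 42.60 µg/mL
k = ln 2 / 11.3 = 0.06134 hr⁻¹
C(t) = Css (1 − e^(−kt)) = 42.60 × (1 − e^(−1.748)) = 42.60 × 0.8259 ≈ 35.2 µg/mL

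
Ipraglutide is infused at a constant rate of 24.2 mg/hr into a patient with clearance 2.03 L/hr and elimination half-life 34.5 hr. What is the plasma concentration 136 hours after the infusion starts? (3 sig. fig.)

11.1 mg/L

Css = rate / CL = 24.2 / 2.03 = 11.92 mg/L
k = ln 2 / 34.5 = 0.02009 hr⁻¹
C(t) = Css (1 − e^(−kt)) = 11.92 × (1 − e^(−2.732)) = 11.92 × 0.9349 ≈ 11.1 mg/L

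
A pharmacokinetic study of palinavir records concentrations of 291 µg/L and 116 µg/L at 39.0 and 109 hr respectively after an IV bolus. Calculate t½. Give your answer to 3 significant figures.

52.8 hours

k = ln(C₁/C₂) / (t₂ − t₁) = ln(291/116) / (109 − 39.0)
  = 0.9197 / 70.00 = 0.01314 hr⁻¹
t½ = ln 2 / k = ln 2 / 0.01314 ≈ 52.8 hours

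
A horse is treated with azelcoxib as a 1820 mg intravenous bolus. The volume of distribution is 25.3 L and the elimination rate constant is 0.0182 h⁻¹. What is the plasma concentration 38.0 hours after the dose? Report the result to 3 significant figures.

C₀ = dose / V = 1820 / 25.3 = 71.94 mg/L
C(t) = C₀ e^(−kt) = 71.94 × e^(−0.01820 × 38.0) = 71.94 × e^(−0.6916) = 71.94 × 0.5008 ≈ 36.0 mg/L

36.0 mg/L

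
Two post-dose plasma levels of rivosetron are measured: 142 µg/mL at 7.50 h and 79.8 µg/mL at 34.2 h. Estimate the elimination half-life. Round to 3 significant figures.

k = ln(C₁/C₂) / (t₂ − t₁) = ln(142/79.8) / (34.2 − 7.50)
  = 0.5763 / 26.70 = 0.02158 h⁻¹
t½ = ln 2 / k = ln 2 / 0.02158 ≈ 32.1 hours

32.1 hours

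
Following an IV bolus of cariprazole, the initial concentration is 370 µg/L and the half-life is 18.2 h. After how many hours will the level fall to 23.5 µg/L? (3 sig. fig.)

72.4 hours

k = ln 2 / 18.2 = 0.03809 h⁻¹
C(t) = C₀ e^(−kt)  ⇒  t = ln(C₀/C) / k
t = ln(370/23.5) / 0.03809 = 2.757 / 0.03809 ≈ 72.4 hours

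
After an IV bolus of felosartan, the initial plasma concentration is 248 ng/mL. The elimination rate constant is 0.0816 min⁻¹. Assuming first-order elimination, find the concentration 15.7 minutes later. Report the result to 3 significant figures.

68.9 ng/mL

C(t) = C₀ e^(−kt) = 248 × e^(−0.08160 × 15.7) = 248 × e^(−1.281) = 248 × 0.2777 ≈ 68.9 ng/mL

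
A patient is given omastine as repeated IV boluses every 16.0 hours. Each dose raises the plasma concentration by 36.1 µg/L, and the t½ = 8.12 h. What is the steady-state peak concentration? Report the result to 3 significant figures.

48.5 µg/L

k = ln 2 / 8.12 = 0.08536 h⁻¹
Fraction remaining after one interval: e^(−kτ) = e^(−0.08536 × 16.0) = 0.2552
R = 1 / (1 − 0.2552) = 1.343
Css,max = 36.1 × 1.343 ≈ 48.5 µg/L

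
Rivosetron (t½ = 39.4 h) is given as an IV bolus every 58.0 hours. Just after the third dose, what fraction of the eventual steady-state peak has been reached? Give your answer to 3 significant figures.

0.953

k = ln 2 / 39.4 = 0.01759 h⁻¹
f_n = 1 − e^(−nkτ) = 1 − e^(−3 × 0.01759 × 58.0) = 1 − e^(−3.061) = 1 − 0.04684 ≈ 0.953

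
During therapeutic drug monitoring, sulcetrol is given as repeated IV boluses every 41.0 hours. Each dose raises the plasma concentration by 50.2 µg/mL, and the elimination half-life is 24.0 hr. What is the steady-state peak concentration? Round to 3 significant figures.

72.3 µg/mL

k = ln 2 / 24.0 = 0.02888 hr⁻¹
Fraction remaining after one interval: e^(−kτ) = e^(−0.02888 × 41.0) = 0.3060
R = 1 / (1 − 0.3060) = 1.441
Css,max = 50.2 × 1.441 ≈ 72.3 µg/mL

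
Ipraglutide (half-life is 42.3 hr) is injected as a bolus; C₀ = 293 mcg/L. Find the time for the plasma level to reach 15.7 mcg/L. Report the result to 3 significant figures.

k = ln 2 / 42.3 = 0.01639 hr⁻¹
C(t) = C₀ e^(−kt)  ⇒  t = ln(C₀/C) / k
t = ln(293/15.7) / 0.01639 = 2.927 / 0.01639 ≈ 179 hours

179 hours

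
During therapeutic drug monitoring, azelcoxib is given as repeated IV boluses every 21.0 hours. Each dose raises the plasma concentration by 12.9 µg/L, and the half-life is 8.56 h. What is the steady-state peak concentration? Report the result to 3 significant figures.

k = ln 2 / 8.56 = 0.08098 h⁻¹
Fraction remaining after one interval: e^(−kτ) = e^(−0.08098 × 21.0) = 0.1826
R = 1 / (1 − 0.1826) = 1.223
Css,max = 12.9 × 1.223 ≈ 15.8 µg/L

15.8 µg/L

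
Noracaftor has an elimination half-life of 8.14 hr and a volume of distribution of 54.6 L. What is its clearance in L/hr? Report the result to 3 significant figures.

4.65 L/hr

k = ln 2 / t½ = ln 2 / 8.14 = 0.08515 hr⁻¹
CL = k · V = 0.08515 × 54.6 ≈ 4.65 L/hr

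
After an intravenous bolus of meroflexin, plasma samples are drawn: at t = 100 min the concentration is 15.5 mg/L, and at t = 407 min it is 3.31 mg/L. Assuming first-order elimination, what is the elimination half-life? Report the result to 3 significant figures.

k = ln(C₁/C₂) / (t₂ − t₁) = ln(15.5/3.31) / (407 − 100)
  = 1.544 / 307.0 = 0.005029 min⁻¹
t½ = ln 2 / k = ln 2 / 0.005029 ≈ 138 minutes

138 minutes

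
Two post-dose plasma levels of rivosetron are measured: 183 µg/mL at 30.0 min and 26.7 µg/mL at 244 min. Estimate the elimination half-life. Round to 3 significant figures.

77.1 minutes

k = ln(C₁/C₂) / (t₂ − t₁) = ln(183/26.7) / (244 − 30.0)
  = 1.925 / 214.0 = 0.008994 min⁻¹
t½ = ln 2 / k = ln 2 / 0.008994 ≈ 77.1 minutes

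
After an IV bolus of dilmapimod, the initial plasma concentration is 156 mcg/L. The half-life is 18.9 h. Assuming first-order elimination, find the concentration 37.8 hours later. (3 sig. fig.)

39.0 mcg/L

k = ln 2 / 18.9 = 0.03667 h⁻¹
C(t) = C₀ e^(−kt) = 156 × e^(−0.03667 × 37.8) = 156 × e^(−1.386) = 156 × 0.2500 ≈ 39.0 mcg/L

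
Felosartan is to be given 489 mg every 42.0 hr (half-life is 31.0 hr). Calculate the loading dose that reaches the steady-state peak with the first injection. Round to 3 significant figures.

803 mg

k = ln 2 / 31.0 = 0.02236 hr⁻¹
Accumulation ratio R = 1 / (1 − e^(−kτ)) = 1 / (1 − e^(−0.02236×42.0)) = 1 / (1 − 0.3910) = 1.642
Loading dose = maintenance dose × R = 489 × 1.642 ≈ 803 mg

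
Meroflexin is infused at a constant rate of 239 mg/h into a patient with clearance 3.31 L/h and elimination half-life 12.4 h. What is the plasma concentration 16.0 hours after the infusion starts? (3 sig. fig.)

42.7 µg/mL

Css = rate / CL = 239 / 3.31 = 72.21 µg/mL
k = ln 2 / 12.4 = 0.05590 h⁻¹
C(t) = Css (1 − e^(−kt)) = 72.21 × (1 − e^(−0.8944)) = 72.21 × 0.5911 ≈ 42.7 µg/mL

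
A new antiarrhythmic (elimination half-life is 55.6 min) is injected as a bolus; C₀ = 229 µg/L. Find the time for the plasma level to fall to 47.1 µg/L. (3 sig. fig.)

127 minutes

k = ln 2 / 55.6 = 0.01247 min⁻¹
C(t) = C₀ e^(−kt)  ⇒  t = ln(C₀/C) / k
t = ln(229/47.1) / 0.01247 = 1.581 / 0.01247 ≈ 127 minutes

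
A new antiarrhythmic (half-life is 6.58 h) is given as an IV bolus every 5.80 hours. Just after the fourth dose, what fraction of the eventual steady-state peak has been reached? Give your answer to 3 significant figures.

k = ln 2 / 6.58 = 0.1053 h⁻¹
f_n = 1 − e^(−nkτ) = 1 − e^(−4 × 0.1053 × 5.80) = 1 − e^(−2.444) = 1 − 0.08682 ≈ 0.913

0.913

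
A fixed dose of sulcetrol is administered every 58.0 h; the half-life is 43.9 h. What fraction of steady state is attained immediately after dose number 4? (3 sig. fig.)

k = ln 2 / 43.9 = 0.01579 h⁻¹
f_n = 1 − e^(−nkτ) = 1 − e^(−4 × 0.01579 × 58.0) = 1 − e^(−3.663) = 1 − 0.02565 ≈ 0.974

0.974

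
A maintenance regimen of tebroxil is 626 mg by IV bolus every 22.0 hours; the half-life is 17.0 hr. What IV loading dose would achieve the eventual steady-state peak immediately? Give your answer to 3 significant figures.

1060 mg

k = ln 2 / 17.0 = 0.04077 hr⁻¹
Accumulation ratio R = 1 / (1 − e^(−kτ)) = 1 / (1 − e^(−0.04077×22.0)) = 1 / (1 − 0.4078) = 1.689
Loading dose = maintenance dose × R = 626 × 1.689 ≈ 1060 mg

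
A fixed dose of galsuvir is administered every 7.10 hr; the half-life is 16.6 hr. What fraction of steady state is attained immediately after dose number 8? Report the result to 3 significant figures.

0.907

k = ln 2 / 16.6 = 0.04176 hr⁻¹
f_n = 1 − e^(−nkτ) = 1 − e^(−8 × 0.04176 × 7.10) = 1 − e^(−2.372) = 1 − 0.09332 ≈ 0.907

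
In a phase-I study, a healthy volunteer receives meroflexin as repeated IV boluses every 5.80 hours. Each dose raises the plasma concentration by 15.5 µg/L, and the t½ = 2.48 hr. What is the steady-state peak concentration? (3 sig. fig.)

19.3 µg/L

k = ln 2 / 2.48 = 0.2795 hr⁻¹
Fraction remaining after one interval: e^(−kτ) = e^(−0.2795 × 5.80) = 0.1977
R = 1 / (1 − 0.1977) = 1.246
Css,max = 15.5 × 1.246 ≈ 19.3 µg/L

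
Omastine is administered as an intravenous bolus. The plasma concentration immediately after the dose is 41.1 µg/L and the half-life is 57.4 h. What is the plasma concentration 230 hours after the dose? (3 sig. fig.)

k = ln 2 / 57.4 = 0.01208 h⁻¹
230 h is 4.007 half-lives, so C = 41.1 × (1/2)^4.007 = 41.1 × 0.06220 ≈ 2.56 µg/L

2.56 µg/L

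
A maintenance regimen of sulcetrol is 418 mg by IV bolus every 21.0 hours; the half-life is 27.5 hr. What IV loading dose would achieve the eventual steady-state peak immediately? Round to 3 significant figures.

k = ln 2 / 27.5 = 0.02521 hr⁻¹
Accumulation ratio R = 1 / (1 − e^(−kτ)) = 1 / (1 − e^(−0.02521×21.0)) = 1 / (1 − 0.5890) = 2.433
Loading dose = maintenance dose × R = 418 × 2.433 ≈ 1020 mg

1020 mg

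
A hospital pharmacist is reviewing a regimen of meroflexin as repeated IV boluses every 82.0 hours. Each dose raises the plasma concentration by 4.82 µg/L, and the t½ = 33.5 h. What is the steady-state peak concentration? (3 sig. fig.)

5.90 µg/L

k = ln 2 / 33.5 = 0.02069 h⁻¹
Fraction remaining after one interval: e^(−kτ) = e^(−0.02069 × 82.0) = 0.1833
R = 1 / (1 − 0.1833) = 1.224
Css,max = 4.82 × 1.224 ≈ 5.90 µg/L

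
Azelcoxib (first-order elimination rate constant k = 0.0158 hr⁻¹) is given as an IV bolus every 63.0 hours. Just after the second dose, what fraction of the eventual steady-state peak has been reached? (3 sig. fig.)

0.863

f_n = 1 − e^(−nkτ) = 1 − e^(−2 × 0.01580 × 63.0) = 1 − e^(−1.991) = 1 − 0.1366 ≈ 0.863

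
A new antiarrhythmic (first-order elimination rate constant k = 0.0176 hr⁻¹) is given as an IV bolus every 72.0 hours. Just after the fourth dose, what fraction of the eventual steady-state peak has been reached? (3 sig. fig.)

f_n = 1 − e^(−nkτ) = 1 − e^(−4 × 0.01760 × 72.0) = 1 − e^(−5.069) = 1 − 0.006290 ≈ 0.994

0.994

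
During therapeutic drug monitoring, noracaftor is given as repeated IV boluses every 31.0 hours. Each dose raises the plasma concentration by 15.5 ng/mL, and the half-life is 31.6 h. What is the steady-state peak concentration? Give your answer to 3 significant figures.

k = ln 2 / 31.6 = 0.02194 h⁻¹
Fraction remaining after one interval: e^(−kτ) = e^(−0.02194 × 31.0) = 0.5066
R = 1 / (1 − 0.5066) = 2.027
Css,max = 15.5 × 2.027 ≈ 31.4 ng/mL

31.4 ng/mL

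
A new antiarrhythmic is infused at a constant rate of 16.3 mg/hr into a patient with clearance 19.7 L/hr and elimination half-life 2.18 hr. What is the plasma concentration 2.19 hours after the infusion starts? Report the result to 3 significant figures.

Css = rate / CL = 16.3 / 19.7 = 0.8274 µg/mL
k = ln 2 / 2.18 = 0.3180 hr⁻¹
C(t) = Css (1 − e^(−kt)) = 0.8274 × (1 − e^(−0.6963)) = 0.8274 × 0.5016 ≈ 0.415 µg/mL

0.415 µg/mL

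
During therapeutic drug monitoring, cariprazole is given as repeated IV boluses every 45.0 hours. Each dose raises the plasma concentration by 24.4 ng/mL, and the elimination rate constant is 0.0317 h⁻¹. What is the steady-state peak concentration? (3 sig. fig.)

32.1 ng/mL

Fraction remaining after one interval: e^(−kτ) = e^(−0.03170 × 45.0) = 0.2401
R = 1 / (1 − 0.2401) = 1.316
Css,max = 24.4 × 1.316 ≈ 32.1 ng/mL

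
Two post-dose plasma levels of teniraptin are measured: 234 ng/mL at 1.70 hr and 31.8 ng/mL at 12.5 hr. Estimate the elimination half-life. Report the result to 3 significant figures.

3.75 hours

k = ln(C₁/C₂) / (t₂ − t₁) = ln(234/31.8) / (12.5 − 1.70)
  = 1.996 / 10.80 = 0.1848 hr⁻¹
t½ = ln 2 / k = ln 2 / 0.1848 ≈ 3.75 hours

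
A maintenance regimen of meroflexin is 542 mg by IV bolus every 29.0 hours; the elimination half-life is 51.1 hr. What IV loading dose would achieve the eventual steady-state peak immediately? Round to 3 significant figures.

k = ln 2 / 51.1 = 0.01356 hr⁻¹
Accumulation ratio R = 1 / (1 − e^(−kτ)) = 1 / (1 − e^(−0.01356×29.0)) = 1 / (1 − 0.6748) = 3.075
Loading dose = maintenance dose × R = 542 × 3.075 ≈ 1670 mg

1670 mg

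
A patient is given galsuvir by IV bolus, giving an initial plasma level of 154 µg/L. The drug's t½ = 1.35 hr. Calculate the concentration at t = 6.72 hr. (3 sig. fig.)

4.89 µg/L

k = ln 2 / 1.35 = 0.5134 hr⁻¹
6.72 hr is 4.978 half-lives, so C = 154 × (1/2)^4.978 = 154 × 0.03174 ≈ 4.89 µg/L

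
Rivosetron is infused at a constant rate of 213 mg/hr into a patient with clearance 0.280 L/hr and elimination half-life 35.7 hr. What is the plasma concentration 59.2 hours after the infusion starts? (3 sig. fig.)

Css = rate / CL = 213 / 0.280 = 760.7 µg/mL
k = ln 2 / 35.7 = 0.01942 hr⁻¹
C(t) = Css (1 − e^(−kt)) = 760.7 × (1 − e^(−1.149)) = 760.7 × 0.6832 ≈ 520 µg/mL

520 µg/mL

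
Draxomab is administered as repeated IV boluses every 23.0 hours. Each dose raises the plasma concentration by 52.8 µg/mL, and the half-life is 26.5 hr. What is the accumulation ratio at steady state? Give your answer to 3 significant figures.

k = ln 2 / 26.5 = 0.02616 hr⁻¹
Fraction remaining after one interval: e^(−kτ) = e^(−0.02616 × 23.0) = 0.5479
R = 1 / (1 − 0.5479) = 1 / 0.4521 ≈ 2.21

2.21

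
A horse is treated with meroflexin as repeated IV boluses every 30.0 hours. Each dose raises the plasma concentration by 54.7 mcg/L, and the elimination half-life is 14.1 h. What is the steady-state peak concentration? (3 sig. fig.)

70.9 mcg/L

k = ln 2 / 14.1 = 0.04916 h⁻¹
Fraction remaining after one interval: e^(−kτ) = e^(−0.04916 × 30.0) = 0.2288
R = 1 / (1 − 0.2288) = 1.297
Css,max = 54.7 × 1.297 ≈ 70.9 mcg/L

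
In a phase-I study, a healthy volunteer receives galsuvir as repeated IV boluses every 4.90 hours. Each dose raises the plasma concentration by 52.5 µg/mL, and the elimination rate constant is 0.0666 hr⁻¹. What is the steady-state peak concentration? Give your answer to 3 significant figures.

189 µg/mL

Fraction remaining after one interval: e^(−kτ) = e^(−0.06660 × 4.90) = 0.7216
R = 1 / (1 − 0.7216) = 3.591
Css,max = 52.5 × 3.591 ≈ 189 µg/mL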